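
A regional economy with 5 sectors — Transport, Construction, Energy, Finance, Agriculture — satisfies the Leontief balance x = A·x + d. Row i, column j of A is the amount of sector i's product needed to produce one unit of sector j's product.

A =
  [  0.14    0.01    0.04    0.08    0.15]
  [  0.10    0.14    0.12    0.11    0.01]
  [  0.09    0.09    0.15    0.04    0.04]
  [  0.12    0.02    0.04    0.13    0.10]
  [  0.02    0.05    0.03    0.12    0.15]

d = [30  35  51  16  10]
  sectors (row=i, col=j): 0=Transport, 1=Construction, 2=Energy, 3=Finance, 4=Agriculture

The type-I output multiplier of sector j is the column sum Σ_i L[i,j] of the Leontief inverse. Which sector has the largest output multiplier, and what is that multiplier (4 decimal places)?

Finance (1.8286)

Form M = I − A:
  [  0.86   -0.01   -0.04   -0.08   -0.15]
  [ -0.10    0.86   -0.12   -0.11   -0.01]
  [ -0.09   -0.09    0.85   -0.04   -0.04]
  [ -0.12   -0.02   -0.04    0.87   -0.10]
  [ -0.02   -0.05   -0.03   -0.12    0.85]
Leontief inverse L = M⁻¹:
  [  1.2020    0.0392    0.0775    0.1513    0.2340]
  [  0.1865    1.1936    0.1889    0.1875    0.0779]
  [  0.1591    0.1367    1.2115    0.1012    0.0986]
  [  0.1856    0.0487    0.0784    1.2008    0.1783]
  [  0.0711    0.0828    0.0668    0.1877    1.2152]
Total output x = L · d:
  x_0 = 1.2020·30 + 0.0392·35 + 0.0775·51 + 0.1513·16 + 0.2340·10 = 46.1461
  x_1 = 0.1865·30 + 1.1936·35 + 0.1889·51 + 0.1875·16 + 0.0779·10 = 60.7834
  x_2 = 0.1591·30 + 0.1367·35 + 1.2115·51 + 0.1012·16 + 0.0986·10 = 73.9505
  x_3 = 0.1856·30 + 0.0487·35 + 0.0784·51 + 1.2008·16 + 0.1783·10 = 32.2647
  x_4 = 0.0711·30 + 0.0828·35 + 0.0668·51 + 0.1877·16 + 1.2152·10 = 23.5910
Output multipliers (column sums of L):
  Transport: 1.8043
  Construction: 1.5010
  Energy: 1.6230
  Finance: 1.8286
  Agriculture: 1.8040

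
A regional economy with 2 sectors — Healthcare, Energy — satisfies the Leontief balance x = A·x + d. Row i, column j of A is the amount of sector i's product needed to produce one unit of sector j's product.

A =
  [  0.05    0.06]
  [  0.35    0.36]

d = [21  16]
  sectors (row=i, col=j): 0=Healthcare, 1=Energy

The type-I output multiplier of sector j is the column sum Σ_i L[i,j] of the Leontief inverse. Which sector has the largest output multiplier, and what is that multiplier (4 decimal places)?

Form M = I − A:
  [  0.95   -0.06]
  [ -0.35    0.64]
Leontief inverse L = M⁻¹:
  [  1.0903    0.1022]
  [  0.5963    1.6184]
Total output x = L · d:
  x_0 = 1.0903·21 + 0.1022·16 = 24.5315
  x_1 = 0.5963·21 + 1.6184·16 = 38.4157
Output multipliers (column sums of L):
  Healthcare: 1.6865
  Energy: 1.7206

Energy (1.7206)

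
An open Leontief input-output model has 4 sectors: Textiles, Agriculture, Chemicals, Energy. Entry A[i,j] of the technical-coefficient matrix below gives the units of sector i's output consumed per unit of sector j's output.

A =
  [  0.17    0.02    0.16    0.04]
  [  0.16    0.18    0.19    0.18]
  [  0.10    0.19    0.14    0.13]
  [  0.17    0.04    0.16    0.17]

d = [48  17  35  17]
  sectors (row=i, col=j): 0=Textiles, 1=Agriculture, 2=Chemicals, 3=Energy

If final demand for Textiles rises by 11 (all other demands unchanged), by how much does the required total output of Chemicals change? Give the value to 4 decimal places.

Form M = I − A:
  [  0.83   -0.02   -0.16   -0.04]
  [ -0.16    0.82   -0.19   -0.18]
  [ -0.10   -0.19    0.86   -0.13]
  [ -0.17   -0.04   -0.16    0.83]
Leontief inverse L = M⁻¹:
  [  1.2859    0.1040    0.2863    0.1294]
  [  0.3915    1.3500    0.4420    0.3809]
  [  0.2870    0.3331    1.3450    0.2967]
  [  0.3376    0.1506    0.3392    1.3069]
Total output x = L · d:
  x_0 = 1.2859·48 + 0.1040·17 + 0.2863·35 + 0.1294·17 = 75.7079
  x_1 = 0.3915·48 + 1.3500·17 + 0.4420·35 + 0.3809·17 = 63.6868
  x_2 = 0.2870·48 + 0.3331·17 + 1.3450·35 + 0.2967·17 = 71.5606
  x_3 = 0.3376·48 + 0.1506·17 + 0.3392·35 + 1.3069·17 = 52.8524
Δx_2 = L[2,0] · Δd_0 = 0.2870 · 11 = 3.1575

3.1575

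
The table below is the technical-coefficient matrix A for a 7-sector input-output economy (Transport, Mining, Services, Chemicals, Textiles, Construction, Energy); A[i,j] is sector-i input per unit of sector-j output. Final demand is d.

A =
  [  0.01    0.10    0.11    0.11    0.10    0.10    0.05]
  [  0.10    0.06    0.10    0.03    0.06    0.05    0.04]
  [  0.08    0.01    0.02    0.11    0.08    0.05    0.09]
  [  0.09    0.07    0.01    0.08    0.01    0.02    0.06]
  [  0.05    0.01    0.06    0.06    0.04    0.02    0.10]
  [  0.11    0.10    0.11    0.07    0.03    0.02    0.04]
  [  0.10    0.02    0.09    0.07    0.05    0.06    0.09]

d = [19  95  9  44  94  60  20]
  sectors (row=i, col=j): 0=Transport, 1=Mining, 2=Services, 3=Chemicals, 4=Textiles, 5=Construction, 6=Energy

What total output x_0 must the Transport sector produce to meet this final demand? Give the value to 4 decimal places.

Form M = I − A:
  [  0.99   -0.10   -0.11   -0.11   -0.10   -0.10   -0.05]
  [ -0.10    0.94   -0.10   -0.03   -0.06   -0.05   -0.04]
  [ -0.08   -0.01    0.98   -0.11   -0.08   -0.05   -0.09]
  [ -0.09   -0.07   -0.01    0.92   -0.01   -0.02   -0.06]
  [ -0.05   -0.01   -0.06   -0.06    0.96   -0.02   -0.10]
  [ -0.11   -0.10   -0.11   -0.07   -0.03    0.98   -0.04]
  [ -0.10   -0.02   -0.09   -0.07   -0.05   -0.06    0.91]
Leontief inverse L = M⁻¹:
  [  1.0920    0.1512    0.1760    0.1862    0.1505    0.1423    0.1191]
  [  0.1575    1.1020    0.1565    0.0945    0.1071    0.0902    0.0945]
  [  0.1378    0.0524    1.0732    0.1718    0.1191    0.0863    0.1442]
  [  0.1358    0.1071    0.0553    1.1277    0.0440    0.0521    0.0991]
  [  0.0963    0.0393    0.1005    0.1095    1.0727    0.0499    0.1443]
  [  0.1735    0.1469    0.1693    0.1395    0.0812    1.0647    0.0977]
  [  0.1643    0.0661    0.1499    0.1415    0.0983    0.1031    1.1503]
Total output x = L · d:
  x_0 = 1.0920·19 + 0.1512·95 + 0.1760·9 + 0.1862·44 + 0.1505·94 + 0.1423·60 + 0.1191·20 = 69.9500
  x_1 = 0.1575·19 + 1.1020·95 + 0.1565·9 + 0.0945·44 + 0.1071·94 + 0.0902·60 + 0.0945·20 = 130.6174
  x_2 = 0.1378·19 + 0.0524·95 + 1.0732·9 + 0.1718·44 + 0.1191·94 + 0.0863·60 + 0.1442·20 = 44.0628
  x_3 = 0.1358·19 + 0.1071·95 + 0.0553·9 + 1.1277·44 + 0.0440·94 + 0.0521·60 + 0.0991·20 = 72.1213
  x_4 = 0.0963·19 + 0.0393·95 + 0.1005·9 + 0.1095·44 + 1.0727·94 + 0.0499·60 + 0.1443·20 = 118.0035
  x_5 = 0.1735·19 + 0.1469·95 + 0.1693·9 + 0.1395·44 + 0.0812·94 + 1.0647·60 + 0.0977·20 = 98.3757
  x_6 = 0.1643·19 + 0.0661·95 + 0.1499·9 + 0.1415·44 + 0.0983·94 + 0.1031·60 + 1.1503·20 = 55.4112

69.9500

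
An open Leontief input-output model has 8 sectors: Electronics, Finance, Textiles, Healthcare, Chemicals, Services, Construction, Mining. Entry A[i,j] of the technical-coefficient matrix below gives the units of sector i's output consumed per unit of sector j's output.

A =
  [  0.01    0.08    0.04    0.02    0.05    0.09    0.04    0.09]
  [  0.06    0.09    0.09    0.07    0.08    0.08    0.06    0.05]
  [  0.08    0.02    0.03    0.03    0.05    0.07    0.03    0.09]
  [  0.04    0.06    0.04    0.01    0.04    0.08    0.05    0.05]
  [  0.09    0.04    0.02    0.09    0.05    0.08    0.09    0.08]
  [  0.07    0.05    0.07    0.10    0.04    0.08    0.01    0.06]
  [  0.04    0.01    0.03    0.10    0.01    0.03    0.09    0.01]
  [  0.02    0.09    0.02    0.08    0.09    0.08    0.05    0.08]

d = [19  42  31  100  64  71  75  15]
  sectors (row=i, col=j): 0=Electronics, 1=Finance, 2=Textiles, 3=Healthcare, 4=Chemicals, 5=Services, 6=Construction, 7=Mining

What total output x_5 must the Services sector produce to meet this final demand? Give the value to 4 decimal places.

Form M = I − A:
  [  0.99   -0.08   -0.04   -0.02   -0.05   -0.09   -0.04   -0.09]
  [ -0.06    0.91   -0.09   -0.07   -0.08   -0.08   -0.06   -0.05]
  [ -0.08   -0.02    0.97   -0.03   -0.05   -0.07   -0.03   -0.09]
  [ -0.04   -0.06   -0.04    0.99   -0.04   -0.08   -0.05   -0.05]
  [ -0.09   -0.04   -0.02   -0.09    0.95   -0.08   -0.09   -0.08]
  [ -0.07   -0.05   -0.07   -0.10   -0.04    0.92   -0.01   -0.06]
  [ -0.04   -0.01   -0.03   -0.10   -0.01   -0.03    0.91   -0.01]
  [ -0.02   -0.09   -0.02   -0.08   -0.09   -0.08   -0.05    0.92]
Leontief inverse L = M⁻¹:
  [  1.0521    0.1262    0.0763    0.0754    0.0936    0.1492    0.0798    0.1401]
  [  0.1168    1.1489    0.1373    0.1373    0.1350    0.1595    0.1146    0.1182]
  [  0.1154    0.0640    1.0607    0.0779    0.0898    0.1265    0.0665    0.1395]
  [  0.0759    0.0986    0.0714    1.0569    0.0758    0.1308    0.0843    0.0932]
  [  0.1360    0.0953    0.0616    0.1520    1.0986    0.1518    0.1406    0.1397]
  [  0.1146    0.1017    0.1091    0.1514    0.0868    1.1480    0.0514    0.1186]
  [  0.0657    0.0371    0.0526    0.1318    0.0334    0.0680    1.1195    0.0403]
  [  0.0703    0.1453    0.0627    0.1439    0.1406    0.1513    0.1008    1.1389]
Total output x = L · d:
  x_0 = 1.0521·19 + 0.1262·42 + 0.0763·31 + 0.0754·100 + 0.0936·64 + 0.1492·71 + 0.0798·75 + 0.1401·15 = 59.8644
  x_1 = 0.1168·19 + 1.1489·42 + 0.1373·31 + 0.1373·100 + 0.1350·64 + 0.1595·71 + 0.1146·75 + 0.1182·15 = 98.7837
  x_2 = 0.1154·19 + 0.0640·42 + 1.0607·31 + 0.0779·100 + 0.0898·64 + 0.1265·71 + 0.0665·75 + 0.1395·15 = 67.3628
  x_3 = 0.0759·19 + 0.0986·42 + 0.0714·31 + 1.0569·100 + 0.0758·64 + 0.1308·71 + 0.0843·75 + 0.0932·15 = 135.3455
  x_4 = 0.1360·19 + 0.0953·42 + 0.0616·31 + 0.1520·100 + 1.0986·64 + 0.1518·71 + 0.1406·75 + 0.1397·15 = 117.4282
  x_5 = 0.1146·19 + 0.1017·42 + 0.1091·31 + 0.1514·100 + 0.0868·64 + 1.1480·71 + 0.0514·75 + 0.1186·15 = 117.6712
  x_6 = 0.0657·19 + 0.0371·42 + 0.0526·31 + 0.1318·100 + 0.0334·64 + 0.0680·71 + 1.1195·75 + 0.0403·15 = 109.1470
  x_7 = 0.0703·19 + 0.1453·42 + 0.0627·31 + 0.1439·100 + 0.1406·64 + 0.1513·71 + 0.1008·75 + 1.1389·15 = 68.1547

117.6712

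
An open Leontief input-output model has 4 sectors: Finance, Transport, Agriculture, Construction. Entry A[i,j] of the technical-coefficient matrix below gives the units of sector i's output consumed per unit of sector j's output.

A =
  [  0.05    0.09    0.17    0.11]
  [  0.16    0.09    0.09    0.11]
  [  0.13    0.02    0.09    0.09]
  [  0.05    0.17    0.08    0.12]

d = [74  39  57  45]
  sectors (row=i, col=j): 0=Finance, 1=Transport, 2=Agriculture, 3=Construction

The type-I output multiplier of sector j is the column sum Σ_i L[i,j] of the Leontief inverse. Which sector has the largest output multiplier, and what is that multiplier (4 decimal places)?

Form M = I − A:
  [  0.95   -0.09   -0.17   -0.11]
  [ -0.16    0.91   -0.09   -0.11]
  [ -0.13   -0.02    0.91   -0.09]
  [ -0.05   -0.17   -0.08    0.88]
Leontief inverse L = M⁻¹:
  [  1.1205    0.1504    0.2403    0.1834]
  [  0.2296    1.1613    0.1746    0.1917]
  [  0.1774    0.0707    1.1521    0.1488]
  [  0.1241    0.2393    0.1521    1.1974]
Total output x = L · d:
  x_0 = 1.1205·74 + 0.1504·39 + 0.2403·57 + 0.1834·45 = 110.7342
  x_1 = 0.2296·74 + 1.1613·39 + 0.1746·57 + 0.1917·45 = 80.8548
  x_2 = 0.1774·74 + 0.0707·39 + 1.1521·57 + 0.1488·45 = 88.2515
  x_3 = 0.1241·74 + 0.2393·39 + 0.1521·57 + 1.1974·45 = 81.0706
Output multipliers (column sums of L):
  Finance: 1.6516
  Transport: 1.6216
  Agriculture: 1.7191
  Construction: 1.7213

Construction (1.7213)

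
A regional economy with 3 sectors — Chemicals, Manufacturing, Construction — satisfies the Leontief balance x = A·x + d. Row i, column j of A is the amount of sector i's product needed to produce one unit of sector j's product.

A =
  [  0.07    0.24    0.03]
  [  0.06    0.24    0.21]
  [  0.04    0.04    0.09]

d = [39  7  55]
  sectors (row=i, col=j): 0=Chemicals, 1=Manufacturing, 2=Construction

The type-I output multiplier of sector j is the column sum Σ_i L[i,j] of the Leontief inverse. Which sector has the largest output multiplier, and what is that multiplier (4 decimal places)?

Manufacturing (1.7948)

Form M = I − A:
  [  0.93   -0.24   -0.03]
  [ -0.06    0.76   -0.21]
  [ -0.04   -0.04    0.91]
Leontief inverse L = M⁻¹:
  [  1.1032    0.3546    0.1182]
  [  0.1017    1.3647    0.3183]
  [  0.0530    0.0756    1.1181]
Total output x = L · d:
  x_0 = 1.1032·39 + 0.3546·7 + 0.1182·55 = 52.0095
  x_1 = 0.1017·39 + 1.3647·7 + 0.3183·55 = 31.0255
  x_2 = 0.0530·39 + 0.0756·7 + 1.1181·55 = 64.0894
Output multipliers (column sums of L):
  Chemicals: 1.2579
  Manufacturing: 1.7948
  Construction: 1.5546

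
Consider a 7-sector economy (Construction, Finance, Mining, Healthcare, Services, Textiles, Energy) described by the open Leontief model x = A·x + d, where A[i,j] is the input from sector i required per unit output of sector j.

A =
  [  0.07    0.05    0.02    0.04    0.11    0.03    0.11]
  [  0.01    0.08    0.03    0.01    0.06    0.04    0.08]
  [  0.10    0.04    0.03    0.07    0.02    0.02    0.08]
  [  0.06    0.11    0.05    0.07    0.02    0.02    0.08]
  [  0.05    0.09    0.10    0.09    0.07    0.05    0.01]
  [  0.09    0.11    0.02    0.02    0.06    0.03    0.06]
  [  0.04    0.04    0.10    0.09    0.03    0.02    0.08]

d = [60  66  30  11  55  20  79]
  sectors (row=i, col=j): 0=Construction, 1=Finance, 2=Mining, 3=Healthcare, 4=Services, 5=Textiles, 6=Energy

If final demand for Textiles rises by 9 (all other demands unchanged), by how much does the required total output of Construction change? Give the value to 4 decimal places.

Form M = I − A:
  [  0.93   -0.05   -0.02   -0.04   -0.11   -0.03   -0.11]
  [ -0.01    0.92   -0.03   -0.01   -0.06   -0.04   -0.08]
  [ -0.10   -0.04    0.97   -0.07   -0.02   -0.02   -0.08]
  [ -0.06   -0.11   -0.05    0.93   -0.02   -0.02   -0.08]
  [ -0.05   -0.09   -0.10   -0.09    0.93   -0.05   -0.01]
  [ -0.09   -0.11   -0.02   -0.02   -0.06    0.97   -0.06]
  [ -0.04   -0.04   -0.10   -0.09   -0.03   -0.02    0.92]
Leontief inverse L = M⁻¹:
  [  1.1086    0.1009    0.0632    0.0845    0.1493    0.0525    0.1592]
  [  0.0358    1.1161    0.0590    0.0385    0.0856    0.0559    0.1144]
  [  0.1336    0.0810    1.0609    0.1047    0.0526    0.0368    0.1273]
  [  0.0944    0.1567    0.0837    1.1061    0.0536    0.0394    0.1315]
  [  0.0940    0.1466    0.1356    0.1308    1.1083    0.0729    0.0639]
  [  0.1223    0.1552    0.0529    0.0533    0.0980    1.0506    0.1069]
  [  0.0792    0.0852    0.1344    0.1304    0.0594    0.0378    1.1300]
Total output x = L · d:
  x_0 = 1.1086·60 + 0.1009·66 + 0.0632·30 + 0.0845·11 + 0.1493·55 + 0.0525·20 + 0.1592·79 = 97.8398
  x_1 = 0.0358·60 + 1.1161·66 + 0.0590·30 + 0.0385·11 + 0.0856·55 + 0.0559·20 + 0.1144·79 = 92.8689
  x_2 = 0.1336·60 + 0.0810·66 + 1.0609·30 + 0.1047·11 + 0.0526·55 + 0.0368·20 + 0.1273·79 = 60.0250
  x_3 = 0.0944·60 + 0.1567·66 + 0.0837·30 + 1.1061·11 + 0.0536·55 + 0.0394·20 + 0.1315·79 = 44.8127
  x_4 = 0.0940·60 + 0.1466·66 + 0.1356·30 + 0.1308·11 + 1.1083·55 + 0.0729·20 + 0.0639·79 = 88.2874
  x_5 = 0.1223·60 + 0.1552·66 + 0.0529·30 + 0.0533·11 + 0.0980·55 + 1.0506·20 + 0.1069·79 = 54.6013
  x_6 = 0.0792·60 + 0.0852·66 + 0.1344·30 + 0.1304·11 + 0.0594·55 + 0.0378·20 + 1.1300·79 = 109.1355
Δx_0 = L[0,5] · Δd_5 = 0.0525 · 9 = 0.4723

0.4723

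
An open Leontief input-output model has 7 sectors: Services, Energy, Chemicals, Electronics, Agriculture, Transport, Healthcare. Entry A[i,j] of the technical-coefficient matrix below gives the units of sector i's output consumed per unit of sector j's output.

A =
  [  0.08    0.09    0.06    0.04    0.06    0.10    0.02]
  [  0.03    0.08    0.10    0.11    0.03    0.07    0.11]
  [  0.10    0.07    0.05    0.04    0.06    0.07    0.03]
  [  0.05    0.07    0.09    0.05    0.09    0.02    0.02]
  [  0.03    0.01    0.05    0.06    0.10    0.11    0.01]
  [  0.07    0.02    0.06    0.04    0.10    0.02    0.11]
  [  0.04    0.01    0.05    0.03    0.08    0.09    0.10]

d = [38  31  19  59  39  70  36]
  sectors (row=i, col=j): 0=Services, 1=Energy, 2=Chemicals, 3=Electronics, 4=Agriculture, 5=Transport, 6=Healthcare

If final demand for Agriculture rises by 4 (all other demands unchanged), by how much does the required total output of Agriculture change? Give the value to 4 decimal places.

Form M = I − A:
  [  0.92   -0.09   -0.06   -0.04   -0.06   -0.10   -0.02]
  [ -0.03    0.92   -0.10   -0.11   -0.03   -0.07   -0.11]
  [ -0.10   -0.07    0.95   -0.04   -0.06   -0.07   -0.03]
  [ -0.05   -0.07   -0.09    0.95   -0.09   -0.02   -0.02]
  [ -0.03   -0.01   -0.05   -0.06    0.90   -0.11   -0.01]
  [ -0.07   -0.02   -0.06   -0.04   -0.10    0.98   -0.11]
  [ -0.04   -0.01   -0.05   -0.03   -0.08   -0.09    0.90]
Leontief inverse L = M⁻¹:
  [  1.1263    0.1304    0.1122    0.0833    0.1182    0.1533    0.0666]
  [  0.0830    1.1250    0.1606    0.1574    0.0986    0.1297    0.1651]
  [  0.1433    0.1083    1.0980    0.0794    0.1141    0.1217    0.0709]
  [  0.0893    0.1053    0.1343    1.0876    0.1396    0.0690    0.0535]
  [  0.0667    0.0365    0.0891    0.0913    1.1524    0.1509    0.0422]
  [  0.1102    0.0510    0.1032    0.0747    0.1559    1.0752    0.1469]
  [  0.0789    0.0362    0.0905    0.0617    0.1354    0.1382    1.1401]
Total output x = L · d:
  x_0 = 1.1263·38 + 0.1304·31 + 0.1122·19 + 0.0833·59 + 0.1182·39 + 0.1533·70 + 0.0666·36 = 71.6294
  x_1 = 0.0830·38 + 1.1250·31 + 0.1606·19 + 0.1574·59 + 0.0986·39 + 0.1297·70 + 0.1651·36 = 69.2378
  x_2 = 0.1433·38 + 0.1083·31 + 1.0980·19 + 0.0794·59 + 0.1141·39 + 0.1217·70 + 0.0709·36 = 49.8703
  x_3 = 0.0893·38 + 0.1053·31 + 0.1343·19 + 1.0876·59 + 0.1396·39 + 0.0690·70 + 0.0535·36 = 85.5792
  x_4 = 0.0667·38 + 0.0365·31 + 0.0891·19 + 0.0913·59 + 1.1524·39 + 0.1509·70 + 0.0422·36 = 67.7654
  x_5 = 0.1102·38 + 0.0510·31 + 0.1032·19 + 0.0747·59 + 0.1559·39 + 1.0752·70 + 0.1469·36 = 98.7685
  x_6 = 0.0789·38 + 0.0362·31 + 0.0905·19 + 0.0617·59 + 0.1354·39 + 0.1382·70 + 1.1401·36 = 65.4765
Δx_4 = L[4,4] · Δd_4 = 1.1524 · 4 = 4.6094

4.6094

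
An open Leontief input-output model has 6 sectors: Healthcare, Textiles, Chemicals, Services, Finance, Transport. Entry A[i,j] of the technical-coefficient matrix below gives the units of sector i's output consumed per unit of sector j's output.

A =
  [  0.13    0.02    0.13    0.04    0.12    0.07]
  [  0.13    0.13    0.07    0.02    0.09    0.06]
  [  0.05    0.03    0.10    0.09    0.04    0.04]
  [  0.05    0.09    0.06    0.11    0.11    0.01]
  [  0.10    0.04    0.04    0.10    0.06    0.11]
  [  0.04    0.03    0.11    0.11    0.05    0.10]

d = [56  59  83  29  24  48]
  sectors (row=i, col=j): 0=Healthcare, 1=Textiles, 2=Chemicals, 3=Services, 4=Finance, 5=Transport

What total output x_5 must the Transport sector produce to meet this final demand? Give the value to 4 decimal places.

86.9824

Form M = I − A:
  [  0.87   -0.02   -0.13   -0.04   -0.12   -0.07]
  [ -0.13    0.87   -0.07   -0.02   -0.09   -0.06]
  [ -0.05   -0.03    0.90   -0.09   -0.04   -0.04]
  [ -0.05   -0.09   -0.06    0.89   -0.11   -0.01]
  [ -0.10   -0.04   -0.04   -0.10    0.94   -0.11]
  [ -0.04   -0.03   -0.11   -0.11   -0.05    0.90]
Leontief inverse L = M⁻¹:
  [  1.2048    0.0600    0.2108    0.1143    0.1889    0.1314]
  [  0.2143    1.1801    0.1507    0.0849    0.1632    0.1229]
  [  0.0974    0.0633    1.1527    0.1416    0.0881    0.0754]
  [  0.1174    0.1379    0.1205    1.1708    0.1734    0.0579]
  [  0.1652    0.0823    0.1113    0.1671    1.1257    0.1627]
  [  0.0961    0.0712    0.1762    0.1776    0.1083    1.1464]
Total output x = L · d:
  x_0 = 1.2048·56 + 0.0600·59 + 0.2108·83 + 0.1143·29 + 0.1889·24 + 0.1314·48 = 102.6610
  x_1 = 0.2143·56 + 1.1801·59 + 0.1507·83 + 0.0849·29 + 0.1632·24 + 0.1229·48 = 106.4115
  x_2 = 0.0974·56 + 0.0633·59 + 1.1527·83 + 0.1416·29 + 0.0881·24 + 0.0754·48 = 114.7006
  x_3 = 0.1174·56 + 0.1379·59 + 0.1205·83 + 1.1708·29 + 0.1734·24 + 0.0579·48 = 65.6115
  x_4 = 0.1652·56 + 0.0823·59 + 0.1113·83 + 0.1671·29 + 1.1257·24 + 0.1627·48 = 63.0211
  x_5 = 0.0961·56 + 0.0712·59 + 0.1762·83 + 0.1776·29 + 0.1083·24 + 1.1464·48 = 86.9824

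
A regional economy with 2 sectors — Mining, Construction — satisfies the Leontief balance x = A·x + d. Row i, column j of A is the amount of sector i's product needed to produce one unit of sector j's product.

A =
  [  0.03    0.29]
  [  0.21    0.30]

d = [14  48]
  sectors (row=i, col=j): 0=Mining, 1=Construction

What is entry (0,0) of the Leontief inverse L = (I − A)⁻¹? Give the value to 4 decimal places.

L[0,0] = 1.1325

Form M = I − A:
  [  0.97   -0.29]
  [ -0.21    0.70]
Leontief inverse L = M⁻¹:
  [  1.1325    0.4692]
  [  0.3398    1.5693]
Total output x = L · d:
  x_0 = 1.1325·14 + 0.4692·48 = 38.3757
  x_1 = 0.3398·14 + 1.5693·48 = 80.0841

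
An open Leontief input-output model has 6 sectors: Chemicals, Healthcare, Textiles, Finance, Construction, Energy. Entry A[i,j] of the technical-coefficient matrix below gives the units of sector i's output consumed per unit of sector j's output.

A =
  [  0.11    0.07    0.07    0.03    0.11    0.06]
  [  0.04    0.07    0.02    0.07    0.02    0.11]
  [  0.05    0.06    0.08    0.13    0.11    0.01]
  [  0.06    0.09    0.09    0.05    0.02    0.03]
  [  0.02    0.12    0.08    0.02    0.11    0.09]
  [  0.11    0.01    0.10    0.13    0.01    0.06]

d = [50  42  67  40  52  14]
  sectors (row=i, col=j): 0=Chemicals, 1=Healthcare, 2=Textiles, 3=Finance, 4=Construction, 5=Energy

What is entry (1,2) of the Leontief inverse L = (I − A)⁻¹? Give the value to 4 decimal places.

L[1,2] = 0.0606

Form M = I − A:
  [  0.89   -0.07   -0.07   -0.03   -0.11   -0.06]
  [ -0.04    0.93   -0.02   -0.07   -0.02   -0.11]
  [ -0.05   -0.06    0.92   -0.13   -0.11   -0.01]
  [ -0.06   -0.09   -0.09    0.95   -0.02   -0.03]
  [ -0.02   -0.12   -0.08   -0.02    0.89   -0.09]
  [ -0.11   -0.01   -0.10   -0.13   -0.01    0.94]
Leontief inverse L = M⁻¹:
  [  1.1588    0.1255    0.1249    0.0812    0.1645    0.1083]
  [  0.0793    1.1035    0.0606    0.1126    0.0462    0.1429]
  [  0.0910    0.1181    1.1333    0.1772    0.1585    0.0525]
  [  0.0957    0.1291    0.1287    1.0925    0.0559    0.0628]
  [  0.0632    0.1711    0.1314    0.0758    1.1548    0.1384]
  [  0.1600    0.0587    0.1550    0.1815    0.0566    1.0938]
Total output x = L · d:
  x_0 = 1.1588·50 + 0.1255·42 + 0.1249·67 + 0.0812·40 + 0.1645·52 + 0.1083·14 = 84.9050
  x_1 = 0.0793·50 + 1.1035·42 + 0.0606·67 + 0.1126·40 + 0.0462·52 + 0.1429·14 = 63.2820
  x_2 = 0.0910·50 + 0.1181·42 + 1.1333·67 + 0.1772·40 + 0.1585·52 + 0.0525·14 = 101.5061
  x_3 = 0.0957·50 + 0.1291·42 + 0.1287·67 + 1.0925·40 + 0.0559·52 + 0.0628·14 = 66.3154
  x_4 = 0.0632·50 + 0.1711·42 + 0.1314·67 + 0.0758·40 + 1.1548·52 + 0.1384·14 = 84.1706
  x_5 = 0.1600·50 + 0.0587·42 + 0.1550·67 + 0.1815·40 + 0.0566·52 + 1.0938·14 = 46.3678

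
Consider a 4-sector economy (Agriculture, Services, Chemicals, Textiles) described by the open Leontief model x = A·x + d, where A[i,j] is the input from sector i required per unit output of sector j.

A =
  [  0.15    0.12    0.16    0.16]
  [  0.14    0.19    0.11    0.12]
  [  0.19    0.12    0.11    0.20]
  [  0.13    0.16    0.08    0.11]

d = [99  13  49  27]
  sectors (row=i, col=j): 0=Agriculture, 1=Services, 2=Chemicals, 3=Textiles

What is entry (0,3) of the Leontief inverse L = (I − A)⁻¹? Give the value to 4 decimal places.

L[0,3] = 0.3569

Form M = I − A:
  [  0.85   -0.12   -0.16   -0.16]
  [ -0.14    0.81   -0.11   -0.12]
  [ -0.19   -0.12    0.89   -0.20]
  [ -0.13   -0.16   -0.08    0.89]
Leontief inverse L = M⁻¹:
  [  1.3537    0.3177    0.3147    0.3569]
  [  0.3317    1.3819    0.2577    0.3039]
  [  0.3996    0.3270    1.2720    0.4018]
  [  0.2933    0.3242    0.2066    1.2665]
Total output x = L · d:
  x_0 = 1.3537·99 + 0.3177·13 + 0.3147·49 + 0.3569·27 = 163.2071
  x_1 = 0.3317·99 + 1.3819·13 + 0.2577·49 + 0.3039·27 = 71.6373
  x_2 = 0.3996·99 + 0.3270·13 + 1.2720·49 + 0.4018·27 = 116.9887
  x_3 = 0.2933·99 + 0.3242·13 + 0.2066·49 + 1.2665·27 = 77.5708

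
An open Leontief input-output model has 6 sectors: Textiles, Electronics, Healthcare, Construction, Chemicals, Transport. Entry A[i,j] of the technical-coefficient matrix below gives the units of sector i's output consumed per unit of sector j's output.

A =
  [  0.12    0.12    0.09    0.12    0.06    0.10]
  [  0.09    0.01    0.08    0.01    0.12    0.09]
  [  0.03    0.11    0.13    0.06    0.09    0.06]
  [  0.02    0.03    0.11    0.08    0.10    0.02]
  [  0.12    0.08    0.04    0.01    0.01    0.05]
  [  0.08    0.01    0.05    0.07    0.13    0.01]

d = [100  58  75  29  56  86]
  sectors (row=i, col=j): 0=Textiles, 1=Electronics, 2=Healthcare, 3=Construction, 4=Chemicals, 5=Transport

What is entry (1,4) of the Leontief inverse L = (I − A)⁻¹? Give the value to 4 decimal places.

Form M = I − A:
  [  0.88   -0.12   -0.09   -0.12   -0.06   -0.10]
  [ -0.09    0.99   -0.08   -0.01   -0.12   -0.09]
  [ -0.03   -0.11    0.87   -0.06   -0.09   -0.06]
  [ -0.02   -0.03   -0.11    0.92   -0.10   -0.02]
  [ -0.12   -0.08   -0.04   -0.01    0.99   -0.05]
  [ -0.08   -0.01   -0.05   -0.07   -0.13    0.99]
Leontief inverse L = M⁻¹:
  [  1.2009    0.1851    0.1807    0.1843    0.1513    0.1604]
  [  0.1494    1.0599    0.1348    0.0515    0.1720    0.1293]
  [  0.0910    0.1613    1.1999    0.1017    0.1584    0.1066]
  [  0.0630    0.0719    0.1635    1.1122    0.1467    0.0527]
  [  0.1685    0.1181    0.0880    0.0472    1.0589    0.0875]
  [  0.1297    0.0544    0.0997    0.1054    0.1714    1.0450]
Total output x = L · d:
  x_0 = 1.2009·100 + 0.1851·58 + 0.1807·75 + 0.1843·29 + 0.1513·56 + 0.1604·86 = 171.9912
  x_1 = 0.1494·100 + 1.0599·58 + 0.1348·75 + 0.0515·29 + 0.1720·56 + 0.1293·86 = 108.7697
  x_2 = 0.0910·100 + 0.1613·58 + 1.1999·75 + 0.1017·29 + 0.1584·56 + 0.1066·86 = 129.4479
  x_3 = 0.0630·100 + 0.0719·58 + 0.1635·75 + 1.1122·29 + 0.1467·56 + 0.0527·86 = 67.7319
  x_4 = 0.1685·100 + 0.1181·58 + 0.0880·75 + 0.0472·29 + 1.0589·56 + 0.0875·86 = 98.4869
  x_5 = 0.1297·100 + 0.0544·58 + 0.0997·75 + 0.1054·29 + 0.1714·56 + 1.0450·86 = 126.1252

L[1,4] = 0.1720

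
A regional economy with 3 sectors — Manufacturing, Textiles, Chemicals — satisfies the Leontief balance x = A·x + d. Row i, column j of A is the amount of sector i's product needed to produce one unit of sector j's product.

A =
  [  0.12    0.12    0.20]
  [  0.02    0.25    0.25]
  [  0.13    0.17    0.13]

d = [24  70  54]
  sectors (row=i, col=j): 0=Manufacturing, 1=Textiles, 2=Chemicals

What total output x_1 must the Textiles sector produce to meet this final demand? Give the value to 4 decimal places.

127.4217

Form M = I − A:
  [  0.88   -0.12   -0.20]
  [ -0.02    0.75   -0.25]
  [ -0.13   -0.17    0.87]
Leontief inverse L = M⁻¹:
  [  1.1946    0.2710    0.3525]
  [  0.0977    1.4484    0.4387]
  [  0.1976    0.3235    1.2878]
Total output x = L · d:
  x_0 = 1.1946·24 + 0.2710·70 + 0.3525·54 = 66.6782
  x_1 = 0.0977·24 + 1.4484·70 + 0.4387·54 = 127.4217
  x_2 = 0.1976·24 + 0.3235·70 + 1.2878·54 = 96.9309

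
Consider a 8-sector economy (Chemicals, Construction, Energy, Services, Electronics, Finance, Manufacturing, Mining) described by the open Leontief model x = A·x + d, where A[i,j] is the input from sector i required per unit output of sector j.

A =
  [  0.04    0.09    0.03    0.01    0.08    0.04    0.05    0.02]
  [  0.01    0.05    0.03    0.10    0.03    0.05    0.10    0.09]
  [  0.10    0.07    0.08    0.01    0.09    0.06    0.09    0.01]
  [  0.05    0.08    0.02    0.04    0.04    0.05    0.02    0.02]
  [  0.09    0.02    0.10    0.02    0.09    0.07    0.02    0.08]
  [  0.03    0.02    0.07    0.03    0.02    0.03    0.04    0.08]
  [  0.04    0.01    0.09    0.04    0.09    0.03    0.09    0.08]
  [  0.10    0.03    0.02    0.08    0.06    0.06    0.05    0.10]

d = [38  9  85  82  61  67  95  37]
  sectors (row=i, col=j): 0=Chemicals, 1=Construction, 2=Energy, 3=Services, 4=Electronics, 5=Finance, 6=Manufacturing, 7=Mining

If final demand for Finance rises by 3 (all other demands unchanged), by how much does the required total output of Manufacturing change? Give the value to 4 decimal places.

0.2190

Form M = I − A:
  [  0.96   -0.09   -0.03   -0.01   -0.08   -0.04   -0.05   -0.02]
  [ -0.01    0.95   -0.03   -0.10   -0.03   -0.05   -0.10   -0.09]
  [ -0.10   -0.07    0.92   -0.01   -0.09   -0.06   -0.09   -0.01]
  [ -0.05   -0.08   -0.02    0.96   -0.04   -0.05   -0.02   -0.02]
  [ -0.09   -0.02   -0.10   -0.02    0.91   -0.07   -0.02   -0.08]
  [ -0.03   -0.02   -0.07   -0.03   -0.02    0.97   -0.04   -0.08]
  [ -0.04   -0.01   -0.09   -0.04   -0.09   -0.03    0.91   -0.08]
  [ -0.10   -0.03   -0.02   -0.08   -0.06   -0.06   -0.05    0.90]
Leontief inverse L = M⁻¹:
  [  1.0758    0.1171    0.0684    0.0378    0.1213    0.0719    0.0888    0.0623]
  [  0.0571    1.0845    0.0730    0.1366    0.0797    0.0888    0.1460    0.1415]
  [  0.1520    0.1107    1.1365    0.0427    0.1521    0.1039    0.1453    0.0637]
  [  0.0787    0.1062    0.0492    1.0647    0.0725    0.0769    0.0522    0.0545]
  [  0.1467    0.0607    0.1509    0.0506    1.1488    0.1142    0.0682    0.1305]
  [  0.0673    0.0463    0.1014    0.0535    0.0580    1.0587    0.0741    0.1143]
  [  0.0964    0.0464    0.1423    0.0711    0.1501    0.0730    1.1386    0.1310]
  [  0.1514    0.0708    0.0644    0.1152    0.1148    0.1023    0.0953    1.1526]
Total output x = L · d:
  x_0 = 1.0758·38 + 0.1171·9 + 0.0684·85 + 0.0378·82 + 0.1213·61 + 0.0719·67 + 0.0888·95 + 0.0623·37 = 73.8140
  x_1 = 0.0571·38 + 1.0845·9 + 0.0730·85 + 0.1366·82 + 0.0797·61 + 0.0888·67 + 0.1460·95 + 0.1415·37 = 59.2532
  x_2 = 0.1520·38 + 0.1107·9 + 1.1365·85 + 0.0427·82 + 0.1521·61 + 0.1039·67 + 0.1453·95 + 0.0637·37 = 139.2711
  x_3 = 0.0787·38 + 0.1062·9 + 0.0492·85 + 1.0647·82 + 0.0725·61 + 0.0769·67 + 0.0522·95 + 0.0545·37 = 111.9860
  x_4 = 0.1467·38 + 0.0607·9 + 0.1509·85 + 0.0506·82 + 1.1488·61 + 0.1142·67 + 0.0682·95 + 0.1305·37 = 112.1392
  x_5 = 0.0673·38 + 0.0463·9 + 0.1014·85 + 0.0535·82 + 0.0580·61 + 1.0587·67 + 0.0741·95 + 0.1143·37 = 101.7151
  x_6 = 0.0964·38 + 0.0464·9 + 0.1423·85 + 0.0711·82 + 0.1501·61 + 0.0730·67 + 1.1386·95 + 0.1310·37 = 149.0692
  x_7 = 0.1514·38 + 0.0708·9 + 0.0644·85 + 0.1152·82 + 0.1148·61 + 0.1023·67 + 0.0953·95 + 1.1526·37 = 86.8756
Δx_6 = L[6,5] · Δd_5 = 0.0730 · 3 = 0.2190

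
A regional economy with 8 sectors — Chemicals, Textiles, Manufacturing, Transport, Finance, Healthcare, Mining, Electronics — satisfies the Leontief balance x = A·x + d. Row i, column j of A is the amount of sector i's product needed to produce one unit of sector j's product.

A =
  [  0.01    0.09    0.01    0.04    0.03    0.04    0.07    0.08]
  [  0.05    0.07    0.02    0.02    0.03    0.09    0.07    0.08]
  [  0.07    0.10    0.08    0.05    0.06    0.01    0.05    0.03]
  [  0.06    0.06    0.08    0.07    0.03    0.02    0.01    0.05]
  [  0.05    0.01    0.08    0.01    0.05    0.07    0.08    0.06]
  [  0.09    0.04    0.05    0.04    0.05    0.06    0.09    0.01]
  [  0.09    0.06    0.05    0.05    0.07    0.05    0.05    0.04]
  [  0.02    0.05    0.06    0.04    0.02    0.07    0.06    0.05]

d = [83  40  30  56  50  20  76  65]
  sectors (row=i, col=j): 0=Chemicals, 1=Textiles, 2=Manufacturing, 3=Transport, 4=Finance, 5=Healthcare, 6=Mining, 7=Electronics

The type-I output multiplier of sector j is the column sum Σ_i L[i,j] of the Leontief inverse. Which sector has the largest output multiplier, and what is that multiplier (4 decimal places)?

Form M = I − A:
  [  0.99   -0.09   -0.01   -0.04   -0.03   -0.04   -0.07   -0.08]
  [ -0.05    0.93   -0.02   -0.02   -0.03   -0.09   -0.07   -0.08]
  [ -0.07   -0.10    0.92   -0.05   -0.06   -0.01   -0.05   -0.03]
  [ -0.06   -0.06   -0.08    0.93   -0.03   -0.02   -0.01   -0.05]
  [ -0.05   -0.01   -0.08   -0.01    0.95   -0.07   -0.08   -0.06]
  [ -0.09   -0.04   -0.05   -0.04   -0.05    0.94   -0.09   -0.01]
  [ -0.09   -0.06   -0.05   -0.05   -0.07   -0.05    0.95   -0.04]
  [ -0.02   -0.05   -0.06   -0.04   -0.02   -0.07   -0.06    0.95]
Leontief inverse L = M⁻¹:
  [  1.0453    0.1268    0.0420    0.0645    0.0561    0.0767    0.1083    0.1123]
  [  0.0911    1.1133    0.0558    0.0485    0.0611    0.1315    0.1171    0.1159]
  [  0.1109    0.1494    1.1190    0.0795    0.0926    0.0500    0.0960    0.0719]
  [  0.0931    0.1024    0.1142    1.0965    0.0559    0.0512    0.0468    0.0838]
  [  0.0907    0.0531    0.1181    0.0382    1.0825    0.1051    0.1242    0.0926]
  [  0.1319    0.0859    0.0866    0.0696    0.0832    1.0970    0.1353    0.0472]
  [  0.1316    0.1078    0.0896    0.0803    0.1032    0.0907    1.0982    0.0809]
  [  0.0577    0.0893    0.0938    0.0661    0.0480    0.1026    0.0984    1.0797]
Total output x = L · d:
  x_0 = 1.0453·83 + 0.1268·40 + 0.0420·30 + 0.0645·56 + 0.0561·50 + 0.0767·20 + 0.1083·76 + 0.1123·65 = 116.5783
  x_1 = 0.0911·83 + 1.1133·40 + 0.0558·30 + 0.0485·56 + 0.0611·50 + 0.1315·20 + 0.1171·76 + 0.1159·65 = 78.6039
  x_2 = 0.1109·83 + 0.1494·40 + 1.1190·30 + 0.0795·56 + 0.0926·50 + 0.0500·20 + 0.0960·76 + 0.0719·65 = 70.7987
  x_3 = 0.0931·83 + 0.1024·40 + 0.1142·30 + 1.0965·56 + 0.0559·50 + 0.0512·20 + 0.0468·76 + 0.0838·65 = 89.4865
  x_4 = 0.0907·83 + 0.0531·40 + 0.1181·30 + 0.0382·56 + 1.0825·50 + 0.1051·20 + 0.1242·76 + 0.0926·65 = 87.0159
  x_5 = 0.1319·83 + 0.0859·40 + 0.0866·30 + 0.0696·56 + 0.0832·50 + 1.0970·20 + 0.1353·76 + 0.0472·65 = 60.3262
  x_6 = 0.1316·83 + 0.1078·40 + 0.0896·30 + 0.0803·56 + 0.1032·50 + 0.0907·20 + 1.0982·76 + 0.0809·65 = 118.1153
  x_7 = 0.0577·83 + 0.0893·40 + 0.0938·30 + 0.0661·56 + 0.0480·50 + 0.1026·20 + 0.0984·76 + 1.0797·65 = 96.9886
Output multipliers (column sums of L):
  Chemicals: 1.7523
  Textiles: 1.8279
  Manufacturing: 1.7192
  Transport: 1.5432
  Finance: 1.5826
  Healthcare: 1.7049
  Mining: 1.8243
  Electronics: 1.6843

Textiles (1.8279)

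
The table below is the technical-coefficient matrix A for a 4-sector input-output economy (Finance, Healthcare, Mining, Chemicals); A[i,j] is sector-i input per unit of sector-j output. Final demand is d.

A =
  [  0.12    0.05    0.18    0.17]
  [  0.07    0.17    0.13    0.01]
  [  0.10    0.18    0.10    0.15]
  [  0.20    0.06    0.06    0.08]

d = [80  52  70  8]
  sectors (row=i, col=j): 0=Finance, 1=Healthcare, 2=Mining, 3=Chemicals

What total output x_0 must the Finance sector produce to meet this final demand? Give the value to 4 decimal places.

130.4345

Form M = I − A:
  [  0.88   -0.05   -0.18   -0.17]
  [ -0.07    0.83   -0.13   -0.01]
  [ -0.10   -0.18    0.90   -0.15]
  [ -0.20   -0.06   -0.06    0.92]
Leontief inverse L = M⁻¹:
  [  1.2454    0.1582    0.2906    0.2792]
  [  0.1424    1.2658    0.2163    0.0753]
  [  0.2159    0.2934    1.2127    0.2408]
  [  0.2941    0.1361    0.1564    1.1683]
Total output x = L · d:
  x_0 = 1.2454·80 + 0.1582·52 + 0.2906·70 + 0.2792·8 = 130.4345
  x_1 = 0.1424·80 + 1.2658·52 + 0.2163·70 + 0.0753·8 = 92.9568
  x_2 = 0.2159·80 + 0.2934·52 + 1.2127·70 + 0.2408·8 = 119.3447
  x_3 = 0.2941·80 + 0.1361·52 + 0.1564·70 + 1.1683·8 = 50.8967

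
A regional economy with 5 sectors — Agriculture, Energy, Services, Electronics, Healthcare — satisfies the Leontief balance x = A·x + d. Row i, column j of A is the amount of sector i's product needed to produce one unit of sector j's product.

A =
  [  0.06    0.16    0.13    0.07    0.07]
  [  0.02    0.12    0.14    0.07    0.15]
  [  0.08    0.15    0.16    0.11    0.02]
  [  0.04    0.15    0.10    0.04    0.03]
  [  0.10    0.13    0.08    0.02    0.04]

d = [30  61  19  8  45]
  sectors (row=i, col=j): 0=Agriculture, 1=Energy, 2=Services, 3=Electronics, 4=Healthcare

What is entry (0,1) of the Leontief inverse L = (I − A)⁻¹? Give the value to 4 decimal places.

L[0,1] = 0.2871

Form M = I − A:
  [  0.94   -0.16   -0.13   -0.07   -0.07]
  [ -0.02    0.88   -0.14   -0.07   -0.15]
  [ -0.08   -0.15    0.84   -0.11   -0.02]
  [ -0.04   -0.15   -0.10    0.96   -0.03]
  [ -0.10   -0.13   -0.08   -0.02    0.96]
Leontief inverse L = M⁻¹:
  [  1.1111    0.2871    0.2486    0.1333    0.1352]
  [  0.0761    1.2468    0.2550    0.1301    0.2097]
  [  0.1327    0.2873    1.2886    0.1801    0.0870]
  [  0.0763    0.2438    0.1898    1.0885    0.0816]
  [  0.1387    0.2278    0.1718    0.0692    1.0931]
Total output x = L · d:
  x_0 = 1.1111·30 + 0.2871·61 + 0.2486·19 + 0.1333·8 + 0.1352·45 = 62.7198
  x_1 = 0.0761·30 + 1.2468·61 + 0.2550·19 + 0.1301·8 + 0.2097·45 = 93.6629
  x_2 = 0.1327·30 + 0.2873·61 + 1.2886·19 + 0.1801·8 + 0.0870·45 = 51.3511
  x_3 = 0.0763·30 + 0.2438·61 + 0.1898·19 + 1.0885·8 + 0.0816·45 = 33.1512
  x_4 = 0.1387·30 + 0.2278·61 + 0.1718·19 + 0.0692·8 + 1.0931·45 = 71.0617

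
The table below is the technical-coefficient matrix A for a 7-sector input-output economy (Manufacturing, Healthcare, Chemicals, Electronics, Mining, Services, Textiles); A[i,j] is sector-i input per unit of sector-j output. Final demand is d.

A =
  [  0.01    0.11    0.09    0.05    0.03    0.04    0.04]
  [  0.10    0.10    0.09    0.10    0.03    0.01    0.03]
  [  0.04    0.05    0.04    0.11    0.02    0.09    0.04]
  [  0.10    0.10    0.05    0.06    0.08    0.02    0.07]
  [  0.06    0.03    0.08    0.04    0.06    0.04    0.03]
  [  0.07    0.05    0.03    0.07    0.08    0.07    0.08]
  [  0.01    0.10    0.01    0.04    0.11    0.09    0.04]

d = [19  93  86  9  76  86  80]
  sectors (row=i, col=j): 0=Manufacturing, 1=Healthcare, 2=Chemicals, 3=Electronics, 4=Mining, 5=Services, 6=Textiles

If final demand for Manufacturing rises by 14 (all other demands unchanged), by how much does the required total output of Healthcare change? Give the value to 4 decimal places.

2.0642

Form M = I − A:
  [  0.99   -0.11   -0.09   -0.05   -0.03   -0.04   -0.04]
  [ -0.10    0.90   -0.09   -0.10   -0.03   -0.01   -0.03]
  [ -0.04   -0.05    0.96   -0.11   -0.02   -0.09   -0.04]
  [ -0.10   -0.10   -0.05    0.94   -0.08   -0.02   -0.07]
  [ -0.06   -0.03   -0.08   -0.04    0.94   -0.04   -0.03]
  [ -0.07   -0.05   -0.03   -0.07   -0.08    0.93   -0.08]
  [ -0.01   -0.10   -0.01   -0.04   -0.11   -0.09    0.96]
Leontief inverse L = M⁻¹:
  [  1.0510    0.1602    0.1269    0.0987    0.0639    0.0708    0.0692]
  [  0.1474    1.1665    0.1393    0.1574    0.0698    0.0451    0.0658]
  [  0.0830    0.1046    1.0771    0.1565    0.0614    0.1222    0.0751]
  [  0.1462    0.1664    0.1006    1.1151    0.1242    0.0573    0.1055]
  [  0.0916    0.0729    0.1133    0.0799    1.0908    0.0698    0.0565]
  [  0.1133    0.1098    0.0735    0.1191    0.1267    1.1077    0.1162]
  [  0.0544    0.1499    0.0511    0.0858    0.1506    0.1209    1.0718]
Total output x = L · d:
  x_0 = 1.0510·19 + 0.1602·93 + 0.1269·86 + 0.0987·9 + 0.0639·76 + 0.0708·86 + 0.0692·80 = 63.1508
  x_1 = 0.1474·19 + 1.1665·93 + 0.1393·86 + 0.1574·9 + 0.0698·76 + 0.0451·86 + 0.0658·80 = 139.1351
  x_2 = 0.0830·19 + 0.1046·93 + 1.0771·86 + 0.1565·9 + 0.0614·76 + 0.1222·86 + 0.0751·80 = 126.5290
  x_3 = 0.1462·19 + 0.1664·93 + 0.1006·86 + 1.1151·9 + 0.1242·76 + 0.0573·86 + 0.1055·80 = 59.7529
  x_4 = 0.0916·19 + 0.0729·93 + 0.1133·86 + 0.0799·9 + 1.0908·76 + 0.0698·86 + 0.0565·80 = 112.4097
  x_5 = 0.1133·19 + 0.1098·93 + 0.0735·86 + 0.1191·9 + 0.1267·76 + 1.1077·86 + 0.1162·80 = 133.9430
  x_6 = 0.0544·19 + 0.1499·93 + 0.0511·86 + 0.0858·9 + 0.1506·76 + 0.1209·86 + 1.0718·80 = 127.7296
Δx_1 = L[1,0] · Δd_0 = 0.1474 · 14 = 2.0642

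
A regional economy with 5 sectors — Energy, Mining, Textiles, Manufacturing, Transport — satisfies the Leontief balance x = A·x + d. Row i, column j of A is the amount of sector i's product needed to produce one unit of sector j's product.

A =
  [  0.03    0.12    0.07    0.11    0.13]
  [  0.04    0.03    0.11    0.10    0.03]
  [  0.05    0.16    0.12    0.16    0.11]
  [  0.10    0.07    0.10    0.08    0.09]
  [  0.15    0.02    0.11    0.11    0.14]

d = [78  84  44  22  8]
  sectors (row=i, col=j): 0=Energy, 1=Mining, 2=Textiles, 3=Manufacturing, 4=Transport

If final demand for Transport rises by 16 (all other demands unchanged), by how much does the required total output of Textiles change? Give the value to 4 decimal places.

Form M = I − A:
  [  0.97   -0.12   -0.07   -0.11   -0.13]
  [ -0.04    0.97   -0.11   -0.10   -0.03]
  [ -0.05   -0.16    0.88   -0.16   -0.11]
  [ -0.10   -0.07   -0.10    0.92   -0.09]
  [ -0.15   -0.02   -0.11   -0.11    0.86]
Leontief inverse L = M⁻¹:
  [  1.1010    0.1819    0.1605    0.2050    0.2148]
  [  0.0850    1.0840    0.1727    0.1688    0.0904]
  [  0.1368    0.2460    1.2375    0.2843    0.2173]
  [  0.1638    0.1394    0.1860    1.1751    0.1764]
  [  0.2325    0.1062    0.2141    0.2264    1.2527]
Total output x = L · d:
  x_0 = 1.1010·78 + 0.1819·84 + 0.1605·44 + 0.2050·22 + 0.2148·8 = 114.4497
  x_1 = 0.0850·78 + 1.0840·84 + 0.1727·44 + 0.1688·22 + 0.0904·8 = 109.7234
  x_2 = 0.1368·78 + 0.2460·84 + 1.2375·44 + 0.2843·22 + 0.2173·8 = 93.7838
  x_3 = 0.1638·78 + 0.1394·84 + 0.1860·44 + 1.1751·22 + 0.1764·8 = 59.9315
  x_4 = 0.2325·78 + 0.1062·84 + 0.2141·44 + 0.2264·22 + 1.2527·8 = 51.4775
Δx_2 = L[2,4] · Δd_4 = 0.2173 · 16 = 3.4769

3.4769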